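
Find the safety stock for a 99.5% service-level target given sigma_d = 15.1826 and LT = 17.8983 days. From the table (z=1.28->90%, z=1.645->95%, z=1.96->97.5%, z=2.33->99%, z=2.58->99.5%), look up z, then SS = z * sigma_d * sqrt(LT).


From the table, SL = 99.5% corresponds to z = 2.58
sqrt(LT) = sqrt(17.8983) = 4.2306
SS = 2.58 * 15.1826 * 4.2306 = 165.7188

165.7188 units


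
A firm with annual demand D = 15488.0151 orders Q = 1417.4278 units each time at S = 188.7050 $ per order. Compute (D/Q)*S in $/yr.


Number of orders = D/Q = 10.9268
Cost = 10.9268 * 188.7050 = 2061.9504

2061.9504 $/yr


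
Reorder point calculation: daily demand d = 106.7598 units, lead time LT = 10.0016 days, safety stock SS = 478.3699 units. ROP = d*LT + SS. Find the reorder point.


d*LT = 106.7598 * 10.0016 = 1067.7688
ROP = 1067.7688 + 478.3699 = 1546.1387

1546.1387 units


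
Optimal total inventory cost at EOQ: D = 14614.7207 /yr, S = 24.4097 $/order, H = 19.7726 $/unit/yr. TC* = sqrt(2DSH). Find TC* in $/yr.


2*D*S*H = 14107392.1317
TC* = sqrt(14107392.1317) = 3755.9808

3755.9808 $/yr


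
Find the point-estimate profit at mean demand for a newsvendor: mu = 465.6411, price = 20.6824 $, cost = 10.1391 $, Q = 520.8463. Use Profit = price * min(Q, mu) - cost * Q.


Sales at mu = min(520.8463, 465.6411) = 465.6411
Revenue = 20.6824 * 465.6411 = 9630.5755
Total cost = 10.1391 * 520.8463 = 5280.9127
Profit = 9630.5755 - 5280.9127 = 4349.6628

4349.6628 $


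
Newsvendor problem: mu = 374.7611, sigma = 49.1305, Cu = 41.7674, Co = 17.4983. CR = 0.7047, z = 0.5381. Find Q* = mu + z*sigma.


CR = Cu/(Cu+Co) = 41.7674/(41.7674+17.4983) = 0.7047
z = 0.5381
Q* = 374.7611 + 0.5381 * 49.1305 = 401.1982

401.1982 units


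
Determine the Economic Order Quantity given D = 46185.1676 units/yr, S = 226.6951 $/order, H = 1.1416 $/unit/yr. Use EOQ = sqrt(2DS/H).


2*D*S = 2 * 46185.1676 * 226.6951 = 20939902.3752
2*D*S/H = 18342591.4289
EOQ = sqrt(18342591.4289) = 4282.8252

4282.8252 units


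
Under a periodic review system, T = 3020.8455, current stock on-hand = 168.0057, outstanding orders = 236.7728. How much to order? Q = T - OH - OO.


Inventory position = OH + OO = 168.0057 + 236.7728 = 404.7785
Q = 3020.8455 - 404.7785 = 2616.0670

2616.0670 units


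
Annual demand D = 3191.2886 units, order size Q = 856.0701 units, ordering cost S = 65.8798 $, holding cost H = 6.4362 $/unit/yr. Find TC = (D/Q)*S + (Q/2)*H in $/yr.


Ordering cost = D*S/Q = 245.5891
Holding cost = Q*H/2 = 2754.9192
TC = 245.5891 + 2754.9192 = 3000.5083

3000.5083 $/yr


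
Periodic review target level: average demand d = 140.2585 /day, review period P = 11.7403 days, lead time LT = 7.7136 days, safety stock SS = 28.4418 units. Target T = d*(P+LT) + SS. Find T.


P + LT = 19.4539
d*(P+LT) = 140.2585 * 19.4539 = 2728.5748
T = 2728.5748 + 28.4418 = 2757.0166

2757.0166 units


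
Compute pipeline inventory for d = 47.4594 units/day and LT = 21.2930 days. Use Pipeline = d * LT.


Pipeline = 47.4594 * 21.2930 = 1010.5530

1010.5530 units


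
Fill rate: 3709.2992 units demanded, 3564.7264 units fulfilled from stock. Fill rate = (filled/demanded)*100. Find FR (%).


FR = 3564.7264 / 3709.2992 * 100 = 96.1024

96.1024%


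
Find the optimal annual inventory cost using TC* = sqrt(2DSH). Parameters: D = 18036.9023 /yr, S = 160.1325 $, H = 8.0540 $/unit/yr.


2*D*S*H = 46524643.9007
TC* = sqrt(46524643.9007) = 6820.8976

6820.8976 $/yr


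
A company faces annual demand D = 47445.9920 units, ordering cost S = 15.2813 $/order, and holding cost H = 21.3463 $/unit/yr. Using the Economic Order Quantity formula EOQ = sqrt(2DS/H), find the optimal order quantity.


2*D*S = 2 * 47445.9920 * 15.2813 = 1450072.8751
2*D*S/H = 67930.8768
EOQ = sqrt(67930.8768) = 260.6355

260.6355 units


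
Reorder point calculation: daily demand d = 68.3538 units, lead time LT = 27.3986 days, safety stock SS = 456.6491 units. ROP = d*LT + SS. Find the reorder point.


d*LT = 68.3538 * 27.3986 = 1872.7984
ROP = 1872.7984 + 456.6491 = 2329.4475

2329.4475 units


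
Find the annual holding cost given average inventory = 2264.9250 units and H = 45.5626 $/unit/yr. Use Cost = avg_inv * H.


Cost = 2264.9250 * 45.5626 = 103195.8718

103195.8718 $/yr


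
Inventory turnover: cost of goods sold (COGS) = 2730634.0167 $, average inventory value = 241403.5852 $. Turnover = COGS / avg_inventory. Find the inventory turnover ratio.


Turnover = 2730634.0167 / 241403.5852 = 11.3115

11.3115


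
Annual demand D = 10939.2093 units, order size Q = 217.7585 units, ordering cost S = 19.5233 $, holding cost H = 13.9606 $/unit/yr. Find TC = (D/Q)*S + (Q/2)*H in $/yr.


Ordering cost = D*S/Q = 980.7629
Holding cost = Q*H/2 = 1520.0197
TC = 980.7629 + 1520.0197 = 2500.7826

2500.7826 $/yr


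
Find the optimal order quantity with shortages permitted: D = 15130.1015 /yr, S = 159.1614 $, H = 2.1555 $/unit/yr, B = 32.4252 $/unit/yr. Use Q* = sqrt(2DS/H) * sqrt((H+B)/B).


sqrt(2DS/H) = 1494.7921
sqrt((H+B)/B) = 1.0327
Q* = 1494.7921 * 1.0327 = 1543.6767

1543.6767 units


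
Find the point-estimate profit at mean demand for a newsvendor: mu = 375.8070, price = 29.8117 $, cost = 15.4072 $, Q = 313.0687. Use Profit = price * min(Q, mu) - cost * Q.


Sales at mu = min(313.0687, 375.8070) = 313.0687
Revenue = 29.8117 * 313.0687 = 9333.1102
Total cost = 15.4072 * 313.0687 = 4823.5121
Profit = 9333.1102 - 4823.5121 = 4509.5981

4509.5981 $


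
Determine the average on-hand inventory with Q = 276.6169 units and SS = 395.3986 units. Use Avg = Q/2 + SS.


Q/2 = 138.3084
Avg = 138.3084 + 395.3986 = 533.7070

533.7070 units


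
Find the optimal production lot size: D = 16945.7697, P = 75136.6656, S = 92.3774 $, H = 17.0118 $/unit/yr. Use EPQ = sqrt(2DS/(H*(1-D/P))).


1 - D/P = 1 - 0.2255 = 0.7745
H*(1-D/P) = 13.1751
2DS = 3130812.2918
EPQ = sqrt(237631.2959) = 487.4744

487.4744 units


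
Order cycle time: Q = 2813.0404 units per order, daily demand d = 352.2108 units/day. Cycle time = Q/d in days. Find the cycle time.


Cycle = 2813.0404 / 352.2108 = 7.9868

7.9868 days


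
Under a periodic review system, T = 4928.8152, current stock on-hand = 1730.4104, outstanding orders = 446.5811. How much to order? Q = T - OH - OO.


Inventory position = OH + OO = 1730.4104 + 446.5811 = 2176.9915
Q = 4928.8152 - 2176.9915 = 2751.8237

2751.8237 units


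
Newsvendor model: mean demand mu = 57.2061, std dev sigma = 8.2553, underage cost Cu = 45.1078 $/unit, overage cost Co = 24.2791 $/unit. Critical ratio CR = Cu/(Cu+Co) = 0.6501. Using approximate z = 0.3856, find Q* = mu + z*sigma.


CR = Cu/(Cu+Co) = 45.1078/(45.1078+24.2791) = 0.6501
z = 0.3856
Q* = 57.2061 + 0.3856 * 8.2553 = 60.3893

60.3893 units


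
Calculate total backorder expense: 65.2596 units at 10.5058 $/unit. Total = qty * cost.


Total = 65.2596 * 10.5058 = 685.6043

685.6043 $


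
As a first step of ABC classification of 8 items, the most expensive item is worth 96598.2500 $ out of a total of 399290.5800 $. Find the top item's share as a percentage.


Top item = 96598.2500
Total = 399290.5800
Percentage = 96598.2500 / 399290.5800 * 100 = 24.1925

24.1925%


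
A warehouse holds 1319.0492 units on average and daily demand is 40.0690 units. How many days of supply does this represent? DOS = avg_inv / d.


DOS = 1319.0492 / 40.0690 = 32.9194

32.9194 days


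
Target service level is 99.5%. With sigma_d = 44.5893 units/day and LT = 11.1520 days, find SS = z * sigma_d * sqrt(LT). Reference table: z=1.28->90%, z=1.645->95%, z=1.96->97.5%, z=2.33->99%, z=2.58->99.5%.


From the table, SL = 99.5% corresponds to z = 2.58
sqrt(LT) = sqrt(11.1520) = 3.3395
SS = 2.58 * 44.5893 * 3.3395 = 384.1729

384.1729 units


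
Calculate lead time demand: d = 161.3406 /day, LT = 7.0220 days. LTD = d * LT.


LTD = 161.3406 * 7.0220 = 1132.9337

1132.9337 units


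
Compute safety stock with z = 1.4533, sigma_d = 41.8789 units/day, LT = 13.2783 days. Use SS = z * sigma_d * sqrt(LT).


sqrt(LT) = sqrt(13.2783) = 3.6439
SS = 1.4533 * 41.8789 * 3.6439 = 221.7797

221.7797 units


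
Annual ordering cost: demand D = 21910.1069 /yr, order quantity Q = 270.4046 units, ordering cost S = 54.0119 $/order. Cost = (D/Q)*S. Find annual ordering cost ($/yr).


Number of orders = D/Q = 81.0271
Cost = 81.0271 * 54.0119 = 4376.4289

4376.4289 $/yr


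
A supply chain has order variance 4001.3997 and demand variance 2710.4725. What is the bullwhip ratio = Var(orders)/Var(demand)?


BW = 4001.3997 / 2710.4725 = 1.4763

1.4763


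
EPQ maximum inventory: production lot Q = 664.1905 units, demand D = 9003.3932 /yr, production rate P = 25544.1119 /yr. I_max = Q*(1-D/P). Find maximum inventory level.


D/P = 0.3525
1 - D/P = 0.6475
I_max = 664.1905 * 0.6475 = 430.0869

430.0869 units


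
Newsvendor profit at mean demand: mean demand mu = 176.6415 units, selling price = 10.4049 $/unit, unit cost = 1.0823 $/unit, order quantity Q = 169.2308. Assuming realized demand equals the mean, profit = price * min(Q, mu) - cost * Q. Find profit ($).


Sales at mu = min(169.2308, 176.6415) = 169.2308
Revenue = 10.4049 * 169.2308 = 1760.8296
Total cost = 1.0823 * 169.2308 = 183.1585
Profit = 1760.8296 - 183.1585 = 1577.6711

1577.6711 $


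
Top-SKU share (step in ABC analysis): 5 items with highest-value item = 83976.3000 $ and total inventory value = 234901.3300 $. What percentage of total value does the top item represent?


Top item = 83976.3000
Total = 234901.3300
Percentage = 83976.3000 / 234901.3300 * 100 = 35.7496

35.7496%


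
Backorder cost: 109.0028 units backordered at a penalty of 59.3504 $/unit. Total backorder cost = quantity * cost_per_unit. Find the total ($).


Total = 109.0028 * 59.3504 = 6469.3598

6469.3598 $


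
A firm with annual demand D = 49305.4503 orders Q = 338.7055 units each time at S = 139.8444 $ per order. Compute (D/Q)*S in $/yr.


Number of orders = D/Q = 145.5703
Cost = 145.5703 * 139.8444 = 20357.1867

20357.1867 $/yr


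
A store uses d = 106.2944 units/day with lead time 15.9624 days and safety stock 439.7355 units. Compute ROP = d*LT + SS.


d*LT = 106.2944 * 15.9624 = 1696.7137
ROP = 1696.7137 + 439.7355 = 2136.4492

2136.4492 units


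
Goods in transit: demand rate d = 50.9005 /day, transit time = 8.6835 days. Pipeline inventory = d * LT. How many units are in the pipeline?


Pipeline = 50.9005 * 8.6835 = 441.9945

441.9945 units


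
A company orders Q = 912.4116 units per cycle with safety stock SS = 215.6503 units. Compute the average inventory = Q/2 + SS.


Q/2 = 456.2058
Avg = 456.2058 + 215.6503 = 671.8561

671.8561 units


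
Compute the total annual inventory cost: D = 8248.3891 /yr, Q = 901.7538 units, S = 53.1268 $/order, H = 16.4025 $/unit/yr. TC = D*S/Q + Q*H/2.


Ordering cost = D*S/Q = 485.9536
Holding cost = Q*H/2 = 7395.5084
TC = 485.9536 + 7395.5084 = 7881.4620

7881.4620 $/yr


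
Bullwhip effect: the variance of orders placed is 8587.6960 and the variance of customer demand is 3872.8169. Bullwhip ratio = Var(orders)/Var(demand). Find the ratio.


BW = 8587.6960 / 3872.8169 = 2.2174

2.2174


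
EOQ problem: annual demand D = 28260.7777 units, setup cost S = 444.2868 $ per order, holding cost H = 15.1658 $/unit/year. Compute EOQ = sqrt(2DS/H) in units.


2*D*S = 2 * 28260.7777 * 444.2868 = 25111780.9797
2*D*S/H = 1655816.4409
EOQ = sqrt(1655816.4409) = 1286.7853

1286.7853 units


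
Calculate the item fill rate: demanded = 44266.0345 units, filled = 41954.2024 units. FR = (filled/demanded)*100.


FR = 41954.2024 / 44266.0345 * 100 = 94.7774

94.7774%


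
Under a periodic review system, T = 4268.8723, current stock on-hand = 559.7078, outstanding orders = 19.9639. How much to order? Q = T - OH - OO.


Inventory position = OH + OO = 559.7078 + 19.9639 = 579.6717
Q = 4268.8723 - 579.6717 = 3689.2006

3689.2006 units


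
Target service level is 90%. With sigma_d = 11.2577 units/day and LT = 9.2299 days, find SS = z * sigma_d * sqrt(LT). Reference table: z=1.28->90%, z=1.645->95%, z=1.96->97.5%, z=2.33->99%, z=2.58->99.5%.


From the table, SL = 90% corresponds to z = 1.28
sqrt(LT) = sqrt(9.2299) = 3.0381
SS = 1.28 * 11.2577 * 3.0381 = 43.7782

43.7782 units


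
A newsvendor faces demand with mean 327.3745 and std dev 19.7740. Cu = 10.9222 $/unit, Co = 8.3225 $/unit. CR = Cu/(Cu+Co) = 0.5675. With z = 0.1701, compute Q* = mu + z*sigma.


CR = Cu/(Cu+Co) = 10.9222/(10.9222+8.3225) = 0.5675
z = 0.1701
Q* = 327.3745 + 0.1701 * 19.7740 = 330.7381

330.7381 units


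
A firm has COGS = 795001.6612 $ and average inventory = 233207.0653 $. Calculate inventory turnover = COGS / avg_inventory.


Turnover = 795001.6612 / 233207.0653 = 3.4090

3.4090


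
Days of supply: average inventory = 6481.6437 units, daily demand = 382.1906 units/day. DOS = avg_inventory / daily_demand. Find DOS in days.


DOS = 6481.6437 / 382.1906 = 16.9592

16.9592 days


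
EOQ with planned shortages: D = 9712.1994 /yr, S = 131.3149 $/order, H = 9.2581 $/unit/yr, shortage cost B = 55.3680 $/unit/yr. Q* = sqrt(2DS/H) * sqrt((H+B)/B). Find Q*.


sqrt(2DS/H) = 524.8919
sqrt((H+B)/B) = 1.0804
Q* = 524.8919 * 1.0804 = 567.0801

567.0801 units


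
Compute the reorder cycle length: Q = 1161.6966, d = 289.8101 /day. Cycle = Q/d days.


Cycle = 1161.6966 / 289.8101 = 4.0085

4.0085 days


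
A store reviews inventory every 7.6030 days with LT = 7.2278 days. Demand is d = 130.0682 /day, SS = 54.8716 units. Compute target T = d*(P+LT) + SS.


P + LT = 14.8308
d*(P+LT) = 130.0682 * 14.8308 = 1929.0155
T = 1929.0155 + 54.8716 = 1983.8871

1983.8871 units


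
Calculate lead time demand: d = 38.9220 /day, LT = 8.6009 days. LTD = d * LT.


LTD = 38.9220 * 8.6009 = 334.7642

334.7642 units


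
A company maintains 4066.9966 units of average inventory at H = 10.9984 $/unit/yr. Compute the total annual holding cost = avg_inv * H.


Cost = 4066.9966 * 10.9984 = 44730.4554

44730.4554 $/yr


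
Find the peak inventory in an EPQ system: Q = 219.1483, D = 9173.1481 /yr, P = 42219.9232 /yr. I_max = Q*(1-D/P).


D/P = 0.2173
1 - D/P = 0.7827
I_max = 219.1483 * 0.7827 = 171.5338

171.5338 units


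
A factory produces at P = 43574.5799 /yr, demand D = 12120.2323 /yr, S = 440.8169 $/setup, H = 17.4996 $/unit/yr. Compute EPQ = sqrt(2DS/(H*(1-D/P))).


1 - D/P = 1 - 0.2781 = 0.7219
H*(1-D/P) = 12.6321
2DS = 10685606.4595
EPQ = sqrt(845908.8734) = 919.7330

919.7330 units


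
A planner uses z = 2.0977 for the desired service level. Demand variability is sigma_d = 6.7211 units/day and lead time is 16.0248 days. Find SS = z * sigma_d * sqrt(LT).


sqrt(LT) = sqrt(16.0248) = 4.0031
SS = 2.0977 * 6.7211 * 4.0031 = 56.4391

56.4391 units


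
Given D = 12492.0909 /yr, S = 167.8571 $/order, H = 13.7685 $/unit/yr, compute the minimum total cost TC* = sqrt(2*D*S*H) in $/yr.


2*D*S*H = 57741953.9514
TC* = sqrt(57741953.9514) = 7598.8127

7598.8127 $/yr


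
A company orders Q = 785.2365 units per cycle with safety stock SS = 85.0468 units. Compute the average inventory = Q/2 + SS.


Q/2 = 392.6182
Avg = 392.6182 + 85.0468 = 477.6651

477.6651 units


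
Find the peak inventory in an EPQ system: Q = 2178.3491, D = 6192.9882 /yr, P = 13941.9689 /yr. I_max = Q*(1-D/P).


D/P = 0.4442
1 - D/P = 0.5558
I_max = 2178.3491 * 0.5558 = 1210.7318

1210.7318 units


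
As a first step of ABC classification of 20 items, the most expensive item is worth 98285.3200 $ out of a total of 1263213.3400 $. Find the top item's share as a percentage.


Top item = 98285.3200
Total = 1263213.3400
Percentage = 98285.3200 / 1263213.3400 * 100 = 7.7806

7.7806%


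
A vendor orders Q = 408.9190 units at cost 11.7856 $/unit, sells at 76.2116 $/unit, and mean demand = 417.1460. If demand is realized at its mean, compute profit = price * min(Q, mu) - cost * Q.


Sales at mu = min(408.9190, 417.1460) = 408.9190
Revenue = 76.2116 * 408.9190 = 31164.3713
Total cost = 11.7856 * 408.9190 = 4819.3558
Profit = 31164.3713 - 4819.3558 = 26345.0155

26345.0155 $


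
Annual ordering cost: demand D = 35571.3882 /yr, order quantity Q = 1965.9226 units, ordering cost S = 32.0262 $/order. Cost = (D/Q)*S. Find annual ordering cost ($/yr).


Number of orders = D/Q = 18.0940
Cost = 18.0940 * 32.0262 = 579.4818

579.4818 $/yr


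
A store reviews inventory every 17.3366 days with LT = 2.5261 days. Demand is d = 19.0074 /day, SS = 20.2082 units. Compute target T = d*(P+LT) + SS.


P + LT = 19.8627
d*(P+LT) = 19.0074 * 19.8627 = 377.5383
T = 377.5383 + 20.2082 = 397.7465

397.7465 units


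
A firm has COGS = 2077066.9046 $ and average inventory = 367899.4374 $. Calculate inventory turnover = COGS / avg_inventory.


Turnover = 2077066.9046 / 367899.4374 = 5.6457

5.6457


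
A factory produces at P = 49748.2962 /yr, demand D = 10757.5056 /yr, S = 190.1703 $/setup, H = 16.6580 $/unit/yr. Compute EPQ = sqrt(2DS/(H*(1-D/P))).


1 - D/P = 1 - 0.2162 = 0.7838
H*(1-D/P) = 13.0559
2DS = 4091516.1344
EPQ = sqrt(313384.5491) = 559.8076

559.8076 units


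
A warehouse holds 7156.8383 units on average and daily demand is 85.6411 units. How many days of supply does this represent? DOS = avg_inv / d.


DOS = 7156.8383 / 85.6411 = 83.5678

83.5678 days


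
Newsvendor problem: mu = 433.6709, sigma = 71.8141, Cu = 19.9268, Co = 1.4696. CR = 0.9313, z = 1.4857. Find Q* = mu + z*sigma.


CR = Cu/(Cu+Co) = 19.9268/(19.9268+1.4696) = 0.9313
z = 1.4857
Q* = 433.6709 + 1.4857 * 71.8141 = 540.3651

540.3651 units


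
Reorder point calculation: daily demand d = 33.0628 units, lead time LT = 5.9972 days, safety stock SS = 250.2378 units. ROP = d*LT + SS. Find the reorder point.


d*LT = 33.0628 * 5.9972 = 198.2842
ROP = 198.2842 + 250.2378 = 448.5220

448.5220 units


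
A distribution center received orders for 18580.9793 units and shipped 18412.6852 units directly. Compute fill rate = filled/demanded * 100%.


FR = 18412.6852 / 18580.9793 * 100 = 99.0943

99.0943%


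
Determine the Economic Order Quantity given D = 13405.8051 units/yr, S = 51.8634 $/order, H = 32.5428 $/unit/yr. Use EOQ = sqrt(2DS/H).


2*D*S = 2 * 13405.8051 * 51.8634 = 1390541.2644
2*D*S/H = 42729.6134
EOQ = sqrt(42729.6134) = 206.7114

206.7114 units


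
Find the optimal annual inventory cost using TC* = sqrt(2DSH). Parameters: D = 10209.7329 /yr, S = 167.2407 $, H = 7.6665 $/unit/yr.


2*D*S*H = 26180834.9532
TC* = sqrt(26180834.9532) = 5116.7211

5116.7211 $/yr


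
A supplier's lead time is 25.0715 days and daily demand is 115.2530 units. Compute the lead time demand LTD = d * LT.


LTD = 115.2530 * 25.0715 = 2889.5656

2889.5656 units


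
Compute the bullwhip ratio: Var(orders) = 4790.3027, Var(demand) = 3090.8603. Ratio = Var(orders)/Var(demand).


BW = 4790.3027 / 3090.8603 = 1.5498

1.5498


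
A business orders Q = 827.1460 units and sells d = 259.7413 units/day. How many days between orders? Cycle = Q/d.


Cycle = 827.1460 / 259.7413 = 3.1845

3.1845 days


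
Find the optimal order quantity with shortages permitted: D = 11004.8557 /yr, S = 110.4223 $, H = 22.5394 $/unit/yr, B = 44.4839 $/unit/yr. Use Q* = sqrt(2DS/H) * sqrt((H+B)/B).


sqrt(2DS/H) = 328.3707
sqrt((H+B)/B) = 1.2275
Q* = 328.3707 * 1.2275 = 403.0657

403.0657 units


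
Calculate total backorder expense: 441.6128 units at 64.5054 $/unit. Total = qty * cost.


Total = 441.6128 * 64.5054 = 28486.4103

28486.4103 $


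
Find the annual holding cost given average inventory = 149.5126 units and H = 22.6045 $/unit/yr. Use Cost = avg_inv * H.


Cost = 149.5126 * 22.6045 = 3379.6576

3379.6576 $/yr


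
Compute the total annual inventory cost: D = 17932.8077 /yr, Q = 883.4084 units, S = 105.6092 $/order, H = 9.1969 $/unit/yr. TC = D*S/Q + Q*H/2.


Ordering cost = D*S/Q = 2143.8210
Holding cost = Q*H/2 = 4062.3094
TC = 2143.8210 + 4062.3094 = 6206.1304

6206.1304 $/yr


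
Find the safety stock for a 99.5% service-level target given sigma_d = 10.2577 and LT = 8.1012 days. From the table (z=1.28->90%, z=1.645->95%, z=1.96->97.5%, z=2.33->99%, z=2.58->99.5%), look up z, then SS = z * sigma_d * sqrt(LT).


From the table, SL = 99.5% corresponds to z = 2.58
sqrt(LT) = sqrt(8.1012) = 2.8463
SS = 2.58 * 10.2577 * 2.8463 = 75.3259

75.3259 units


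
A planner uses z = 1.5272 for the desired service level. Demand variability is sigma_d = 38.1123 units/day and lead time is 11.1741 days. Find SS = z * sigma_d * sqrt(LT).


sqrt(LT) = sqrt(11.1741) = 3.3428
SS = 1.5272 * 38.1123 * 3.3428 = 194.5662

194.5662 units


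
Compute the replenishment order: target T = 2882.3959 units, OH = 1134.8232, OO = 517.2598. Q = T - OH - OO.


Inventory position = OH + OO = 1134.8232 + 517.2598 = 1652.0830
Q = 2882.3959 - 1652.0830 = 1230.3129

1230.3129 units


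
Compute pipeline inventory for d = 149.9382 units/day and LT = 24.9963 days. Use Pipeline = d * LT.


Pipeline = 149.9382 * 24.9963 = 3747.9002

3747.9002 units


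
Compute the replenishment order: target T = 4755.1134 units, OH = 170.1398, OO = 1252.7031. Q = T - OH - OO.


Inventory position = OH + OO = 170.1398 + 1252.7031 = 1422.8429
Q = 4755.1134 - 1422.8429 = 3332.2705

3332.2705 units


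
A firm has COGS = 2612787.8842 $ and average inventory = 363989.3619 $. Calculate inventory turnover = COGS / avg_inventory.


Turnover = 2612787.8842 / 363989.3619 = 7.1782

7.1782


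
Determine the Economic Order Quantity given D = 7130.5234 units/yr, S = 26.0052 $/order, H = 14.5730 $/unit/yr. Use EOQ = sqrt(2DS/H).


2*D*S = 2 * 7130.5234 * 26.0052 = 370861.3742
2*D*S/H = 25448.5263
EOQ = sqrt(25448.5263) = 159.5259

159.5259 units


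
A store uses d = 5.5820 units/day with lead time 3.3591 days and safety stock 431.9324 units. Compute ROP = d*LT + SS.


d*LT = 5.5820 * 3.3591 = 18.7505
ROP = 18.7505 + 431.9324 = 450.6829

450.6829 units


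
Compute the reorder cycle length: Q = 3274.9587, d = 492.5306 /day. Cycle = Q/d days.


Cycle = 3274.9587 / 492.5306 = 6.6492

6.6492 days


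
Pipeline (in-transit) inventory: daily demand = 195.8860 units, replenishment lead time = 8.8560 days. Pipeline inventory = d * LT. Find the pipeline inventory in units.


Pipeline = 195.8860 * 8.8560 = 1734.7664

1734.7664 units


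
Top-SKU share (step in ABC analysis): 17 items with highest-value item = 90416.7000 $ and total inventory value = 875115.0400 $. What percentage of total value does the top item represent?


Top item = 90416.7000
Total = 875115.0400
Percentage = 90416.7000 / 875115.0400 * 100 = 10.3320

10.3320%


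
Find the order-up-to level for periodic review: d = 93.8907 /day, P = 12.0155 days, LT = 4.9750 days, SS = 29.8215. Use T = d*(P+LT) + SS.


P + LT = 16.9905
d*(P+LT) = 93.8907 * 16.9905 = 1595.2499
T = 1595.2499 + 29.8215 = 1625.0714

1625.0714 units


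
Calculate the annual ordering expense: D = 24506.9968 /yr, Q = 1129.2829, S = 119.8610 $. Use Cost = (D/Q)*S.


Number of orders = D/Q = 21.7014
Cost = 21.7014 * 119.8610 = 2601.1491

2601.1491 $/yr


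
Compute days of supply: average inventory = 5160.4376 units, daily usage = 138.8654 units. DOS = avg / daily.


DOS = 5160.4376 / 138.8654 = 37.1614

37.1614 days


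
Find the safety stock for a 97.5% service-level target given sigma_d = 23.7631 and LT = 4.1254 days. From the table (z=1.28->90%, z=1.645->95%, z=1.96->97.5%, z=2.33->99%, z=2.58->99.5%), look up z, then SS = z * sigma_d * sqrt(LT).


From the table, SL = 97.5% corresponds to z = 1.96
sqrt(LT) = sqrt(4.1254) = 2.0311
SS = 1.96 * 23.7631 * 2.0311 = 94.6002

94.6002 units


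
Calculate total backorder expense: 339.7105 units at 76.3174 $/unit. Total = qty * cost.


Total = 339.7105 * 76.3174 = 25925.8221

25925.8221 $


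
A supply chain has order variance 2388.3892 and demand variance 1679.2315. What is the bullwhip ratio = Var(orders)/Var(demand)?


BW = 2388.3892 / 1679.2315 = 1.4223

1.4223


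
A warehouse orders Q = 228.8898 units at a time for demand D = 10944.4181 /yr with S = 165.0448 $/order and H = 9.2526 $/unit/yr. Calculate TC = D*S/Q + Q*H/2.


Ordering cost = D*S/Q = 7891.6548
Holding cost = Q*H/2 = 1058.9129
TC = 7891.6548 + 1058.9129 = 8950.5677

8950.5677 $/yr


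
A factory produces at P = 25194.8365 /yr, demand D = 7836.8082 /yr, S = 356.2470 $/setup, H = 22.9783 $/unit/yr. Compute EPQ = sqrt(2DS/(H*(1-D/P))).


1 - D/P = 1 - 0.3110 = 0.6890
H*(1-D/P) = 15.8309
2DS = 5583678.8217
EPQ = sqrt(352706.6812) = 593.8911

593.8911 units


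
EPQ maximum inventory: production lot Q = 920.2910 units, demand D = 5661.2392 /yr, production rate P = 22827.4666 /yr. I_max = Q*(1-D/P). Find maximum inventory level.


D/P = 0.2480
1 - D/P = 0.7520
I_max = 920.2910 * 0.7520 = 692.0577

692.0577 units


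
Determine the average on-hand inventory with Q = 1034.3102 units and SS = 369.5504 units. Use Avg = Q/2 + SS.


Q/2 = 517.1551
Avg = 517.1551 + 369.5504 = 886.7055

886.7055 units


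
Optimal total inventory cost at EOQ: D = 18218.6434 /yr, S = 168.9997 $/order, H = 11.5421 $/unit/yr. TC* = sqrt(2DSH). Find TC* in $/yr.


2*D*S*H = 71074988.3788
TC* = sqrt(71074988.3788) = 8430.5983

8430.5983 $/yr


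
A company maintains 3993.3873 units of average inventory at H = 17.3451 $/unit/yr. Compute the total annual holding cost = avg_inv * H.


Cost = 3993.3873 * 17.3451 = 69265.7021

69265.7021 $/yr


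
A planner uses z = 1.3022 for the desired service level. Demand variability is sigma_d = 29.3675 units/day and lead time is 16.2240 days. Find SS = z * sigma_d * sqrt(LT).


sqrt(LT) = sqrt(16.2240) = 4.0279
SS = 1.3022 * 29.3675 * 4.0279 = 154.0365

154.0365 units


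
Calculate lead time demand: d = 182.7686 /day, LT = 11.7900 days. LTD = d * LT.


LTD = 182.7686 * 11.7900 = 2154.8418

2154.8418 units


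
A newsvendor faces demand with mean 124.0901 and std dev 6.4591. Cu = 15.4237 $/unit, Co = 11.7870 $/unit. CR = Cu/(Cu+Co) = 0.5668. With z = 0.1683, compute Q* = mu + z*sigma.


CR = Cu/(Cu+Co) = 15.4237/(15.4237+11.7870) = 0.5668
z = 0.1683
Q* = 124.0901 + 0.1683 * 6.4591 = 125.1772

125.1772 units


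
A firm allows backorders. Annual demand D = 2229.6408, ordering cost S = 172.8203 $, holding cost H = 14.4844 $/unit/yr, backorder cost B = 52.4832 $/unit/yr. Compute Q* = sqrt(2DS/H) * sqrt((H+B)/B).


sqrt(2DS/H) = 230.6639
sqrt((H+B)/B) = 1.1296
Q* = 230.6639 * 1.1296 = 260.5564

260.5564 units


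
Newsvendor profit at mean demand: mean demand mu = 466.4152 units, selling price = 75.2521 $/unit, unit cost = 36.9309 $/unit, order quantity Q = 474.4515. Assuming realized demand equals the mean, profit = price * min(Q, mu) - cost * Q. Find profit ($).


Sales at mu = min(474.4515, 466.4152) = 466.4152
Revenue = 75.2521 * 466.4152 = 35098.7233
Total cost = 36.9309 * 474.4515 = 17521.9209
Profit = 35098.7233 - 17521.9209 = 17576.8024

17576.8024 $


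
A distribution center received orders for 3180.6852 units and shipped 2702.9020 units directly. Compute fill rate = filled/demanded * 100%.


FR = 2702.9020 / 3180.6852 * 100 = 84.9786

84.9786%


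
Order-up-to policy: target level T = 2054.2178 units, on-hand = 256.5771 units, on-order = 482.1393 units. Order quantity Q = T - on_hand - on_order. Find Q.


Inventory position = OH + OO = 256.5771 + 482.1393 = 738.7164
Q = 2054.2178 - 738.7164 = 1315.5014

1315.5014 units


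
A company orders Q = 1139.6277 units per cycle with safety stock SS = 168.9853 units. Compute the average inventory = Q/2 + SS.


Q/2 = 569.8139
Avg = 569.8139 + 168.9853 = 738.7992

738.7992 units


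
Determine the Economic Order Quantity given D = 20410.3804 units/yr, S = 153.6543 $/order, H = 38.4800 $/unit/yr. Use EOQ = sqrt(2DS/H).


2*D*S = 2 * 20410.3804 * 153.6543 = 6272285.4262
2*D*S/H = 163001.1805
EOQ = sqrt(163001.1805) = 403.7340

403.7340 units


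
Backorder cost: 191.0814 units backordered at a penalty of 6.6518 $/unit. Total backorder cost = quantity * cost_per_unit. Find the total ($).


Total = 191.0814 * 6.6518 = 1271.0353

1271.0353 $


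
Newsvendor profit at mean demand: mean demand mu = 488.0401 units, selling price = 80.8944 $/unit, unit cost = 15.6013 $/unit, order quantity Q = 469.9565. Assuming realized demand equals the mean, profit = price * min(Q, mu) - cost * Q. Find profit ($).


Sales at mu = min(469.9565, 488.0401) = 469.9565
Revenue = 80.8944 * 469.9565 = 38016.8491
Total cost = 15.6013 * 469.9565 = 7331.9323
Profit = 38016.8491 - 7331.9323 = 30684.9168

30684.9168 $


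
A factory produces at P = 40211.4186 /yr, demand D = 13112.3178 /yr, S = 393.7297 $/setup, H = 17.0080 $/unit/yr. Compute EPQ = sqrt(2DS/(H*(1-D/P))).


1 - D/P = 1 - 0.3261 = 0.6739
H*(1-D/P) = 11.4620
2DS = 10325417.9074
EPQ = sqrt(900842.5790) = 949.1273

949.1273 units


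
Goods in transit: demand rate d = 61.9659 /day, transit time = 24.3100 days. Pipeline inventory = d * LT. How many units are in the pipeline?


Pipeline = 61.9659 * 24.3100 = 1506.3910

1506.3910 units


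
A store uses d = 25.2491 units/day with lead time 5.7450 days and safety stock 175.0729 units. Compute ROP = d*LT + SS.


d*LT = 25.2491 * 5.7450 = 145.0561
ROP = 145.0561 + 175.0729 = 320.1290

320.1290 units


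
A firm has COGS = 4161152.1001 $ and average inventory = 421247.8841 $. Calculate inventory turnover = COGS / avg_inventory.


Turnover = 4161152.1001 / 421247.8841 = 9.8782

9.8782


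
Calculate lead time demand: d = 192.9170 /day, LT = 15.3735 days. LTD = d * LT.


LTD = 192.9170 * 15.3735 = 2965.8095

2965.8095 units


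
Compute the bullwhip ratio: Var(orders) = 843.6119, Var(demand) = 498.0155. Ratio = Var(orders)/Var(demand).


BW = 843.6119 / 498.0155 = 1.6939

1.6939


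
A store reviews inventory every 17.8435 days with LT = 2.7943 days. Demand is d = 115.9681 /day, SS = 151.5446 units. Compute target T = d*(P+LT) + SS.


P + LT = 20.6378
d*(P+LT) = 115.9681 * 20.6378 = 2393.3265
T = 2393.3265 + 151.5446 = 2544.8711

2544.8711 units


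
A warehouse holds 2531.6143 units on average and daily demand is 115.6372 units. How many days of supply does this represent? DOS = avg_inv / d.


DOS = 2531.6143 / 115.6372 = 21.8927

21.8927 days


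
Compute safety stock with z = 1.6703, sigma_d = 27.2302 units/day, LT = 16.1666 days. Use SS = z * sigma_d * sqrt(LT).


sqrt(LT) = sqrt(16.1666) = 4.0208
SS = 1.6703 * 27.2302 * 4.0208 = 182.8751

182.8751 units


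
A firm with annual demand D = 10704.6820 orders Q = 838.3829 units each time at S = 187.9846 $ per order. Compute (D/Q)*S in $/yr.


Number of orders = D/Q = 12.7682
Cost = 12.7682 * 187.9846 = 2400.2343

2400.2343 $/yr


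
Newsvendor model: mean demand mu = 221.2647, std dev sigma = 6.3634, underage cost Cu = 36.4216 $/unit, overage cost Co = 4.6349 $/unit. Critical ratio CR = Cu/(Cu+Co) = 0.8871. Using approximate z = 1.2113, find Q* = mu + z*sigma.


CR = Cu/(Cu+Co) = 36.4216/(36.4216+4.6349) = 0.8871
z = 1.2113
Q* = 221.2647 + 1.2113 * 6.3634 = 228.9727

228.9727 units


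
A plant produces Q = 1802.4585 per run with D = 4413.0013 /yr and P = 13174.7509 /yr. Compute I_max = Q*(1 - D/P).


D/P = 0.3350
1 - D/P = 0.6650
I_max = 1802.4585 * 0.6650 = 1198.7088

1198.7088 units


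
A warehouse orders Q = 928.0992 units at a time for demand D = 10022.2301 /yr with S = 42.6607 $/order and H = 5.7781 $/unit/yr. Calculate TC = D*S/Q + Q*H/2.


Ordering cost = D*S/Q = 460.6785
Holding cost = Q*H/2 = 2681.3250
TC = 460.6785 + 2681.3250 = 3142.0035

3142.0035 $/yr


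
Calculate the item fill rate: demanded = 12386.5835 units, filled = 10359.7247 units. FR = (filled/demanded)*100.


FR = 10359.7247 / 12386.5835 * 100 = 83.6367

83.6367%


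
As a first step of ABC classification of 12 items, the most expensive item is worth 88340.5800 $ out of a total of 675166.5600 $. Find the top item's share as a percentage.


Top item = 88340.5800
Total = 675166.5600
Percentage = 88340.5800 / 675166.5600 * 100 = 13.0843

13.0843%


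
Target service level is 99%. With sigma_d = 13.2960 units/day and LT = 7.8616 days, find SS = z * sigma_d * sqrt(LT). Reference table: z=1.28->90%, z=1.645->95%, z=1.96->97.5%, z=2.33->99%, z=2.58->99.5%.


From the table, SL = 99% corresponds to z = 2.33
sqrt(LT) = sqrt(7.8616) = 2.8039
SS = 2.33 * 13.2960 * 2.8039 = 86.8625

86.8625 units


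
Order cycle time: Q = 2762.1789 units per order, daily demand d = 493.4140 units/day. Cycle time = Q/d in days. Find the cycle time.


Cycle = 2762.1789 / 493.4140 = 5.5981

5.5981 days


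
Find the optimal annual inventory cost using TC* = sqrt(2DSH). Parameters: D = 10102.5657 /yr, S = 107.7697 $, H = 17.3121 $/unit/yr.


2*D*S*H = 37697114.1868
TC* = sqrt(37697114.1868) = 6139.7976

6139.7976 $/yr


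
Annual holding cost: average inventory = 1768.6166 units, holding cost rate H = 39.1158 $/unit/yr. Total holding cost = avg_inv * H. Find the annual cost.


Cost = 1768.6166 * 39.1158 = 69180.8532

69180.8532 $/yr


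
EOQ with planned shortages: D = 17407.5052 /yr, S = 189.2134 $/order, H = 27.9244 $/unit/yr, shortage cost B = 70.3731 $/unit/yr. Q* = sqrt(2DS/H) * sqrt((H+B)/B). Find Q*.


sqrt(2DS/H) = 485.6991
sqrt((H+B)/B) = 1.1819
Q* = 485.6991 * 1.1819 = 574.0308

574.0308 units


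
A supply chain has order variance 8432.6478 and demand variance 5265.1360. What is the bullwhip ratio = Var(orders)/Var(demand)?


BW = 8432.6478 / 5265.1360 = 1.6016

1.6016


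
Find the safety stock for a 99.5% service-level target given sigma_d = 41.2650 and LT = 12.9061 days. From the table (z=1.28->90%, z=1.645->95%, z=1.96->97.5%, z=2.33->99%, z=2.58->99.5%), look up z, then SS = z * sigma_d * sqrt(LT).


From the table, SL = 99.5% corresponds to z = 2.58
sqrt(LT) = sqrt(12.9061) = 3.5925
SS = 2.58 * 41.2650 * 3.5925 = 382.4715

382.4715 units


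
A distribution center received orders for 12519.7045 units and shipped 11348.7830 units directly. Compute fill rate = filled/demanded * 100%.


FR = 11348.7830 / 12519.7045 * 100 = 90.6474

90.6474%


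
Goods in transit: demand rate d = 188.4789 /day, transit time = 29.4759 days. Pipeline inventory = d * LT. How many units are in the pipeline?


Pipeline = 188.4789 * 29.4759 = 5555.5852

5555.5852 units


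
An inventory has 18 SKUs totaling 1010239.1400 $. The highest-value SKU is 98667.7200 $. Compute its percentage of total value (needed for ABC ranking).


Top item = 98667.7200
Total = 1010239.1400
Percentage = 98667.7200 / 1010239.1400 * 100 = 9.7668

9.7668%


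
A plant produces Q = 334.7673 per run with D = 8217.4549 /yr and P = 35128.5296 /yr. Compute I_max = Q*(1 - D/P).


D/P = 0.2339
1 - D/P = 0.7661
I_max = 334.7673 * 0.7661 = 256.4567

256.4567 units


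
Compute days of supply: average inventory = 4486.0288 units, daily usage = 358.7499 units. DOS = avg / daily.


DOS = 4486.0288 / 358.7499 = 12.5046

12.5046 days


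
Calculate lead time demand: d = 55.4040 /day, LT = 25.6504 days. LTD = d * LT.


LTD = 55.4040 * 25.6504 = 1421.1348

1421.1348 units


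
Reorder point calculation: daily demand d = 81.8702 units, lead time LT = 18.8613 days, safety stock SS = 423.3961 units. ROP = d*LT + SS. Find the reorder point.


d*LT = 81.8702 * 18.8613 = 1544.1784
ROP = 1544.1784 + 423.3961 = 1967.5745

1967.5745 units


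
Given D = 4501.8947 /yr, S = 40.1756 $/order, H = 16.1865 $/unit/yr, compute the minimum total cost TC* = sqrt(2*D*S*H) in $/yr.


2*D*S*H = 5855185.4003
TC* = sqrt(5855185.4003) = 2419.7490

2419.7490 $/yr


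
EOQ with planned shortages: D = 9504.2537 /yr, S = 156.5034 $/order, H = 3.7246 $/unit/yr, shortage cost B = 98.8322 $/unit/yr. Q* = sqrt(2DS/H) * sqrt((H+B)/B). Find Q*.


sqrt(2DS/H) = 893.7089
sqrt((H+B)/B) = 1.0187
Q* = 893.7089 * 1.0187 = 910.3933

910.3933 units


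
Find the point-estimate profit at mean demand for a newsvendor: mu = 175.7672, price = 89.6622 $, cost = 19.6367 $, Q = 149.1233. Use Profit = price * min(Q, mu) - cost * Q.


Sales at mu = min(149.1233, 175.7672) = 149.1233
Revenue = 89.6622 * 149.1233 = 13370.7231
Total cost = 19.6367 * 149.1233 = 2928.2895
Profit = 13370.7231 - 2928.2895 = 10442.4336

10442.4336 $


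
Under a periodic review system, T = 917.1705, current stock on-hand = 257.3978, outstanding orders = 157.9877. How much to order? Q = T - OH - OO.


Inventory position = OH + OO = 257.3978 + 157.9877 = 415.3855
Q = 917.1705 - 415.3855 = 501.7850

501.7850 units


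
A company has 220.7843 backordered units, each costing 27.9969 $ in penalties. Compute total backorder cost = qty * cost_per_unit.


Total = 220.7843 * 27.9969 = 6181.2760

6181.2760 $


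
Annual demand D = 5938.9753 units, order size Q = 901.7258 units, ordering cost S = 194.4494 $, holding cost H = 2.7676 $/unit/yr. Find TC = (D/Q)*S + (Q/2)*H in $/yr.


Ordering cost = D*S/Q = 1280.6889
Holding cost = Q*H/2 = 1247.8082
TC = 1280.6889 + 1247.8082 = 2528.4970

2528.4970 $/yr


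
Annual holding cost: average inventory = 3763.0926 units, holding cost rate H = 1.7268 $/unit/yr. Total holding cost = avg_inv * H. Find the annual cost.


Cost = 3763.0926 * 1.7268 = 6498.1083

6498.1083 $/yr


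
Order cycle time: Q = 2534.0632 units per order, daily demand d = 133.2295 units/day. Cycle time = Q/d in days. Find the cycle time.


Cycle = 2534.0632 / 133.2295 = 19.0203

19.0203 days


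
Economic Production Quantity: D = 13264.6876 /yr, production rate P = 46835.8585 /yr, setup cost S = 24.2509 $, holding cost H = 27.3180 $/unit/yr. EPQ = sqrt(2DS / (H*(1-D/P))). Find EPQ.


1 - D/P = 1 - 0.2832 = 0.7168
H*(1-D/P) = 19.5811
2DS = 643361.2250
EPQ = sqrt(32856.2488) = 181.2629

181.2629 units


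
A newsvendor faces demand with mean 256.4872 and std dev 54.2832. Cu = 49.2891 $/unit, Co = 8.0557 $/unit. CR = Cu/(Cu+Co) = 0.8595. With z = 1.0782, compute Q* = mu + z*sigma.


CR = Cu/(Cu+Co) = 49.2891/(49.2891+8.0557) = 0.8595
z = 1.0782
Q* = 256.4872 + 1.0782 * 54.2832 = 315.0153

315.0153 units


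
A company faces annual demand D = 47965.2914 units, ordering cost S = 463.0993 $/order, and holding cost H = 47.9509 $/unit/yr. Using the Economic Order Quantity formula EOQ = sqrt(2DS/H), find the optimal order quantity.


2*D*S = 2 * 47965.2914 * 463.0993 = 44425385.7433
2*D*S/H = 926476.5780
EOQ = sqrt(926476.5780) = 962.5365

962.5365 units


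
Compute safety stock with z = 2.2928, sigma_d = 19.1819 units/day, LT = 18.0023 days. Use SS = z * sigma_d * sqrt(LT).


sqrt(LT) = sqrt(18.0023) = 4.2429
SS = 2.2928 * 19.1819 * 4.2429 = 186.6044

186.6044 units


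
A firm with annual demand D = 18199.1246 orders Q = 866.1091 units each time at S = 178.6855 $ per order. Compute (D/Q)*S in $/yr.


Number of orders = D/Q = 21.0125
Cost = 21.0125 * 178.6855 = 3754.6305

3754.6305 $/yr


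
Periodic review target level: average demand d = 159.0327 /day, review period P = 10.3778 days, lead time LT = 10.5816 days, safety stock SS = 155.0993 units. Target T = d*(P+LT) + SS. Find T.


P + LT = 20.9594
d*(P+LT) = 159.0327 * 20.9594 = 3333.2300
T = 3333.2300 + 155.0993 = 3488.3293

3488.3293 units


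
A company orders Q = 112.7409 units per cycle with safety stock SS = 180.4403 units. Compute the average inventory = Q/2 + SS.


Q/2 = 56.3704
Avg = 56.3704 + 180.4403 = 236.8108

236.8108 units


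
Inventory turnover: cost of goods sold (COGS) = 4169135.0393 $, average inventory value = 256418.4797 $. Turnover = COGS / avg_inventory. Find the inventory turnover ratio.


Turnover = 4169135.0393 / 256418.4797 = 16.2591

16.2591
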